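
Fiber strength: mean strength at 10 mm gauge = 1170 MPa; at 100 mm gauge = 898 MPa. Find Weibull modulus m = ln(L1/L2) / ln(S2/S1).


Formula: m = ln(L1/L2) / ln(S2/S1)
Step 1: ln(L1/L2) = ln(10/100) = -2.30259
Step 2: S2/S1 = 898/1170 = 0.76752
Step 3: ln(S2/S1) = ln(0.76752) = -0.26459
Step 4: m = -2.30259 / -0.26459 = 8.70

8.70 (Weibull m)


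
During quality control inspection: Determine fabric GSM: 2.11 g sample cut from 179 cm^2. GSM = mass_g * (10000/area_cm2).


Formula: GSM = mass_g / area_m2
Step 1: Convert area: 179 cm^2 = 179 / 10000 = 0.0179 m^2
Step 2: GSM = 2.11 g / 0.0179 m^2 = 117.9 g/m^2

117.9 g/m^2


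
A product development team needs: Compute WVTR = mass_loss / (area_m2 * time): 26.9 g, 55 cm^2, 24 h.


Formula: WVTR = mass_loss / (area * time)
Step 1: Convert area: 55 cm^2 = 0.0055 m^2
Step 2: WVTR = 26.9 g / (0.0055 m^2 * 24 h)
Step 3: WVTR = 26.9 / 0.132 = 203.8 g/m^2/h

203.8 g/m^2/h


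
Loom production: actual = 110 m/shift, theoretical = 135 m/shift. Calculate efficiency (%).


Formula: Efficiency% = (Actual output / Theoretical output) * 100
Efficiency% = (110 / 135) * 100
Efficiency% = 0.814815 * 100 = 81.4815% ≈ 81.5%

81.5%


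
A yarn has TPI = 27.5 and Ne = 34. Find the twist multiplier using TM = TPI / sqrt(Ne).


Formula: TM = TPI / sqrt(Ne)
Step 1: sqrt(Ne) = sqrt(34) = 5.831
Step 2: TM = 27.5 / 5.831 = 4.72

4.72 TM


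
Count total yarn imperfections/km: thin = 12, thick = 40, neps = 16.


Formula: Total = thin places + thick places + neps
Total = 12 + 40 + 16
Total = 68 imperfections/km

68 imperfections/km


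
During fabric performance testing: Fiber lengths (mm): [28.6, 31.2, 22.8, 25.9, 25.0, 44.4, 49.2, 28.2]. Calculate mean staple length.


Formula: Mean = sum of lengths / count
Sum = 28.6 + 31.2 + 22.8 + 25.9 + 25.0 + 44.4 + 49.2 + 28.2
Sum = 255.3 mm
Mean = 255.3 / 8 = 31.91 mm

31.91 mm


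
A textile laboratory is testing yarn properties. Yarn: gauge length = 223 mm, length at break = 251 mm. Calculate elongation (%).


Formula: Elongation (%) = ((L_break - L0) / L0) * 100
Step 1: Extension = 251 - 223 = 28 mm
Step 2: Elongation = (28 / 223) * 100
Step 3: Elongation = 0.125561 * 100 = 12.5561% ≈ 12.6%

12.6%


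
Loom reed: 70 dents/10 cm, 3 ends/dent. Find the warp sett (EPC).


Formula: EPC = (dents per 10 cm * ends per dent) / 10
Step 1: Total ends per 10 cm = 70 * 3 = 210
Step 2: EPC = 210 / 10 = 21.0 ends/cm

21.0 ends/cm


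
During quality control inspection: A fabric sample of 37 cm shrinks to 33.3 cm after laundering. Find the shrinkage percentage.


Formula: Shrinkage% = ((L_before - L_after) / L_before) * 100
Step 1: Shrinkage = 37 - 33.3 = 3.7 cm
Step 2: Shrinkage% = (3.7 / 37) * 100
Step 3: Shrinkage% = 0.1 * 100 = 10.0%

10.0%


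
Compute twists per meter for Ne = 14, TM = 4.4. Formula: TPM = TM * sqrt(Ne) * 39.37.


Formula: TPM = TM * sqrt(Ne) * 39.37
Step 1: sqrt(Ne) = sqrt(14) = 3.7417
Step 2: TM * sqrt(Ne) = 4.4 * 3.7417 = 16.4635
Step 3: TPM = 16.4635 * 39.37 = 648 twists/m

648 twists/m


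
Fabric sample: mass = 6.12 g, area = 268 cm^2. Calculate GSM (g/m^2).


Formula: GSM = mass_g / area_m2
Step 1: Convert area: 268 cm^2 = 268 / 10000 = 0.0268 m^2
Step 2: GSM = 6.12 g / 0.0268 m^2 = 228.4 g/m^2

228.4 g/m^2


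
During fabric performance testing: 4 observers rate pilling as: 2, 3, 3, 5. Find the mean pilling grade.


Formula: Mean = sum / count
Sum = 2 + 3 + 3 + 5 = 13
Mean = 13 / 4 = 3.3

3.3


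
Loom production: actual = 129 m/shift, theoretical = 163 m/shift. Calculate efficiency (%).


Formula: Efficiency% = (Actual output / Theoretical output) * 100
Efficiency% = (129 / 163) * 100
Efficiency% = 0.791411 * 100 = 79.1411% ≈ 79.1%

79.1%


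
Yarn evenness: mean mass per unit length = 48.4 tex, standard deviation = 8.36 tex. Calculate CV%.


Formula: CV% = (standard deviation / mean) * 100
Step 1: Ratio = 8.36 / 48.4 = 0.172727
Step 2: CV% = 0.172727 * 100 = 17.2727% ≈ 17.3%

17.3%


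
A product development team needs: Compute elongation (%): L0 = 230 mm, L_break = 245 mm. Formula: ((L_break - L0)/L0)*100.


Formula: Elongation (%) = ((L_break - L0) / L0) * 100
Step 1: Extension = 245 - 230 = 15 mm
Step 2: Elongation = (15 / 230) * 100
Step 3: Elongation = 0.065217 * 100 = 6.5217% ≈ 6.5%

6.5%


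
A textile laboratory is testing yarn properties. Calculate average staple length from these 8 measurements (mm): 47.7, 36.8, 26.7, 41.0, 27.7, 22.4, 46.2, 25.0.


Formula: Mean = sum of lengths / count
Sum = 47.7 + 36.8 + 26.7 + 41.0 + 27.7 + 22.4 + 46.2 + 25.0
Sum = 273.5 mm
Mean = 273.5 / 8 = 34.19 mm

34.19 mm


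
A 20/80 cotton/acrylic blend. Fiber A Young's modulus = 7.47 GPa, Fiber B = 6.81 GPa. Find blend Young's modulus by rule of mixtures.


Formula: Blend property = (fraction_A * property_A) + (fraction_B * property_B)
Step 1: Contribution A = 20/100 * 7.47 GPa = 1.494 GPa
Step 2: Contribution B = 80/100 * 6.81 GPa = 5.448 GPa
Step 3: Blend Young's modulus = 1.494 + 5.448 = 6.942 GPa

6.942 GPa


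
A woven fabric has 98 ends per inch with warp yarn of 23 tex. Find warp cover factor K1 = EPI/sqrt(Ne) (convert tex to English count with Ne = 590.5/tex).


Formula: K1 = EPI / sqrt(Ne), with Ne = 590.5 / tex_warp
Step 1: Ne = 590.5 / 23 = 25.674
Step 2: sqrt(Ne) = sqrt(25.674) = 5.067
Step 3: K1 = 98 / 5.067 = 19.3

19.3


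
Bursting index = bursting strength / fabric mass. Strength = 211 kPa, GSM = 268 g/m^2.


Formula: Bursting Index = Bursting Strength / Fabric GSM
BI = 211 kPa / 268 g/m^2
BI = 0.787 kPa/(g/m^2)

0.787 kPa/(g/m^2)


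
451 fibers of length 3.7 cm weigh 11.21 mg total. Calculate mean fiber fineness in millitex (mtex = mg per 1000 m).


Formula: fineness (mtex) = mass (mg) / total length (km) = (mass_mg / total_length_m) * 1000
Step 1: Convert fiber length: 3.7 cm = 0.037 m
Step 2: Total fiber length = 451 * 0.037 = 16.687 m
Step 3: Linear density = 11.21 mg / 16.687 m = 0.6718 mg/m
Step 4: fineness = 0.6718 * 1000 = 671.8 mtex

671.8 mtex


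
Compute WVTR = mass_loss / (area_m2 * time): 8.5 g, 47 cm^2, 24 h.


Formula: WVTR = mass_loss / (area * time)
Step 1: Convert area: 47 cm^2 = 0.0047 m^2
Step 2: WVTR = 8.5 g / (0.0047 m^2 * 24 h)
Step 3: WVTR = 8.5 / 0.1128 = 75.4 g/m^2/h

75.4 g/m^2/h


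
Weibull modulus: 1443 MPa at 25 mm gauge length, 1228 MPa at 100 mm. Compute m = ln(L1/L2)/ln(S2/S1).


Formula: m = ln(L1/L2) / ln(S2/S1)
Step 1: ln(L1/L2) = ln(25/100) = -1.38629
Step 2: S2/S1 = 1228/1443 = 0.851
Step 3: ln(S2/S1) = ln(0.851) = -0.16134
Step 4: m = -1.38629 / -0.16134 = 8.59

8.59 (Weibull m)


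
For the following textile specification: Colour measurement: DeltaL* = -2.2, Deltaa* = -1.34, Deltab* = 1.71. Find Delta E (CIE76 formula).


Formula: Delta E = sqrt(dL*^2 + da*^2 + db*^2)
Step 1: dL*^2 = (-2.2)^2 = 4.84
Step 2: da*^2 = (-1.34)^2 = 1.7956
Step 3: db*^2 = 1.71^2 = 2.9241
Step 4: Sum = 4.84 + 1.7956 + 2.9241 = 9.5597
Step 5: Delta E = sqrt(9.5597) = 3.09

3.09 Delta E


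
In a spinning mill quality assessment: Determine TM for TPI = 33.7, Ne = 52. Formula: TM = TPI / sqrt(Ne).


Formula: TM = TPI / sqrt(Ne)
Step 1: sqrt(Ne) = sqrt(52) = 7.2111
Step 2: TM = 33.7 / 7.2111 = 4.67

4.67 TM


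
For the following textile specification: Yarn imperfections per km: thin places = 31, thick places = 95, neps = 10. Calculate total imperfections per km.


Formula: Total = thin places + thick places + neps
Total = 31 + 95 + 10
Total = 136 imperfections/km

136 imperfections/km


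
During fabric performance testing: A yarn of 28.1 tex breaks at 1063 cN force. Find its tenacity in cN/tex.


Formula: Tenacity = Breaking force / Linear density
Tenacity = 1063 cN / 28.1 tex
Tenacity = 37.83 cN/tex

37.83 cN/tex


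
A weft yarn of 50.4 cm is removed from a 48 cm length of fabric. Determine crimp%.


Formula: Crimp% = ((L_yarn - L_fabric) / L_fabric) * 100
Step 1: Extension = 50.4 - 48 = 2.4 cm
Step 2: Crimp% = (2.4 / 48) * 100
Step 3: Crimp% = 0.05 * 100 = 5.0%

5.0%


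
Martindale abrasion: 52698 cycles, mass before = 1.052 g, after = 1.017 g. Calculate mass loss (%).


Formula: Mass loss% = ((m_before - m_after) / m_before) * 100
Step 1: Mass loss = 1.052 - 1.017 = 0.035 g
Step 2: Ratio = 0.035 / 1.052 = 0.03327
Step 3: Mass loss% = 0.03327 * 100 = 3.327% ≈ 3.33%

3.33%


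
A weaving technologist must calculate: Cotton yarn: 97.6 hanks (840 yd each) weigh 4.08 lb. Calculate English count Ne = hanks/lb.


Formula: Ne = hanks / mass_lb
Substituting: Ne = 97.6 / 4.08
Ne = 23.9

23.9 Ne


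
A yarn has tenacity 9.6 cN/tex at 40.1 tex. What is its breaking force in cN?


Formula: Breaking force = Tenacity * Linear density
F = 9.6 cN/tex * 40.1 tex
F = 384.96 cN

384.96 cN


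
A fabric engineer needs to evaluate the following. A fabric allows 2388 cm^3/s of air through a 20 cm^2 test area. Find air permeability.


Formula: Air Permeability = Airflow / Test Area
AP = 2388 cm^3/s / 20 cm^2
AP = 119.4 cm^3/s/cm^2

119.4 cm^3/s/cm^2


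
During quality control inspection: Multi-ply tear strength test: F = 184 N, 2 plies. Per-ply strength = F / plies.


Formula: Per-ply strength = Total force / Number of plies
Per-ply = 184 N / 2
Per-ply = 92 N

92 N


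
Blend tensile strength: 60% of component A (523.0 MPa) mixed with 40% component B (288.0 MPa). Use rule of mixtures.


Formula: Blend property = (fraction_A * property_A) + (fraction_B * property_B)
Step 1: Contribution A = 60/100 * 523.0 MPa = 313.8 MPa
Step 2: Contribution B = 40/100 * 288.0 MPa = 115.2 MPa
Step 3: Blend tensile strength = 313.8 + 115.2 = 429.0 MPa

429.0 MPa


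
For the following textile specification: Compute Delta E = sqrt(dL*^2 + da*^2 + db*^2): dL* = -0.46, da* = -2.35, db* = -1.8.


Formula: Delta E = sqrt(dL*^2 + da*^2 + db*^2)
Step 1: dL*^2 = (-0.46)^2 = 0.2116
Step 2: da*^2 = (-2.35)^2 = 5.5225
Step 3: db*^2 = (-1.8)^2 = 3.24
Step 4: Sum = 0.2116 + 5.5225 + 3.24 = 8.9741
Step 5: Delta E = sqrt(8.9741) = 3.0

3.0 Delta E


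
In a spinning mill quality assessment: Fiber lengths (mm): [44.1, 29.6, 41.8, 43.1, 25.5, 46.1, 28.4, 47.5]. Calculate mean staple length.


Formula: Mean = sum of lengths / count
Sum = 44.1 + 29.6 + 41.8 + 43.1 + 25.5 + 46.1 + 28.4 + 47.5
Sum = 306.1 mm
Mean = 306.1 / 8 = 38.26 mm

38.26 mm


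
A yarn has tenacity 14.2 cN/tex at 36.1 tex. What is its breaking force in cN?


Formula: Breaking force = Tenacity * Linear density
F = 14.2 cN/tex * 36.1 tex
F = 512.62 cN

512.62 cN


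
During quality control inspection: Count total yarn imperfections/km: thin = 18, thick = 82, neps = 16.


Formula: Total = thin places + thick places + neps
Total = 18 + 82 + 16
Total = 116 imperfections/km

116 imperfections/km


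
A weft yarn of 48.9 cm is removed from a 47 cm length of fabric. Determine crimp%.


Formula: Crimp% = ((L_yarn - L_fabric) / L_fabric) * 100
Step 1: Extension = 48.9 - 47 = 1.9 cm
Step 2: Crimp% = (1.9 / 47) * 100
Step 3: Crimp% = 0.040426 * 100 = 4.0426% ≈ 4.0%

4.0%


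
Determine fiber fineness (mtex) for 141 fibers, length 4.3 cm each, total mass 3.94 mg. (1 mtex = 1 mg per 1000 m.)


Formula: fineness (mtex) = mass (mg) / total length (km) = (mass_mg / total_length_m) * 1000
Step 1: Convert fiber length: 4.3 cm = 0.043 m
Step 2: Total fiber length = 141 * 0.043 = 6.063 m
Step 3: Linear density = 3.94 mg / 6.063 m = 0.6498 mg/m
Step 4: fineness = 0.6498 * 1000 = 649.8 mtex

649.8 mtex


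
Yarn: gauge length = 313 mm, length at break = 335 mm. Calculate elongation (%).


Formula: Elongation (%) = ((L_break - L0) / L0) * 100
Step 1: Extension = 335 - 313 = 22 mm
Step 2: Elongation = (22 / 313) * 100
Step 3: Elongation = 0.070288 * 100 = 7.0288% ≈ 7.0%

7.0%


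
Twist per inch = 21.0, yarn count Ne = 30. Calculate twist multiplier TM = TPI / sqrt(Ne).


Formula: TM = TPI / sqrt(Ne)
Step 1: sqrt(Ne) = sqrt(30) = 5.4772
Step 2: TM = 21.0 / 5.4772 = 3.83

3.83 TM


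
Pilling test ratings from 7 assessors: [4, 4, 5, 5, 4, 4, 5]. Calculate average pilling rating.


Formula: Mean = sum / count
Sum = 4 + 4 + 5 + 5 + 4 + 4 + 5 = 31
Mean = 31 / 7 = 4.4

4.4


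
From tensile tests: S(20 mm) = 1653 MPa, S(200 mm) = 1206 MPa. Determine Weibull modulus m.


Formula: m = ln(L1/L2) / ln(S2/S1)
Step 1: ln(L1/L2) = ln(20/200) = -2.30259
Step 2: S2/S1 = 1206/1653 = 0.72958
Step 3: ln(S2/S1) = ln(0.72958) = -0.31529
Step 4: m = -2.30259 / -0.31529 = 7.30

7.30 (Weibull m)


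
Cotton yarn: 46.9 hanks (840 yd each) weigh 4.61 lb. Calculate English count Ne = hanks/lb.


Formula: Ne = hanks / mass_lb
Substituting: Ne = 46.9 / 4.61
Ne = 10.2

10.2 Ne


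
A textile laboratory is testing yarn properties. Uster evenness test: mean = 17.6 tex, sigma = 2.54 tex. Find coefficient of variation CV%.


Formula: CV% = (standard deviation / mean) * 100
Step 1: Ratio = 2.54 / 17.6 = 0.144318
Step 2: CV% = 0.144318 * 100 = 14.4318% ≈ 14.4%

14.4%


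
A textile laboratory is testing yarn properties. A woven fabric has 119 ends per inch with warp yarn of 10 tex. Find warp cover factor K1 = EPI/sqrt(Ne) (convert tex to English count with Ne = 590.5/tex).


Formula: K1 = EPI / sqrt(Ne), with Ne = 590.5 / tex_warp
Step 1: Ne = 590.5 / 10 = 59.05
Step 2: sqrt(Ne) = sqrt(59.05) = 7.6844
Step 3: K1 = 119 / 7.6844 = 15.5

15.5


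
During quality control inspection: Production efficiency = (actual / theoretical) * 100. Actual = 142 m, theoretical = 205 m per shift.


Formula: Efficiency% = (Actual output / Theoretical output) * 100
Efficiency% = (142 / 205) * 100
Efficiency% = 0.692683 * 100 = 69.2683% ≈ 69.3%

69.3%


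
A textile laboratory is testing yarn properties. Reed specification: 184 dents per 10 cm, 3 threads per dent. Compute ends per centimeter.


Formula: EPC = (dents per 10 cm * ends per dent) / 10
Step 1: Total ends per 10 cm = 184 * 3 = 552
Step 2: EPC = 552 / 10 = 55.2 ends/cm

55.2 ends/cm


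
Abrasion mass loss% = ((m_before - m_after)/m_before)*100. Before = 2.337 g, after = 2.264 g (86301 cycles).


Formula: Mass loss% = ((m_before - m_after) / m_before) * 100
Step 1: Mass loss = 2.337 - 2.264 = 0.073 g
Step 2: Ratio = 0.073 / 2.337 = 0.0312366
Step 3: Mass loss% = 0.0312366 * 100 = 3.12366% ≈ 3.12%

3.12%


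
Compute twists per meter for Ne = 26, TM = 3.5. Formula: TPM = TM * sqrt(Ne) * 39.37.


Formula: TPM = TM * sqrt(Ne) * 39.37
Step 1: sqrt(Ne) = sqrt(26) = 5.099
Step 2: TM * sqrt(Ne) = 3.5 * 5.099 = 17.8465
Step 3: TPM = 17.8465 * 39.37 = 703 twists/m

703 twists/m


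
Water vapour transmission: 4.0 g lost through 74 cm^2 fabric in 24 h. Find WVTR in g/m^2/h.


Formula: WVTR = mass_loss / (area * time)
Step 1: Convert area: 74 cm^2 = 0.0074 m^2
Step 2: WVTR = 4.0 g / (0.0074 m^2 * 24 h)
Step 3: WVTR = 4.0 / 0.1776 = 22.5 g/m^2/h

22.5 g/m^2/h


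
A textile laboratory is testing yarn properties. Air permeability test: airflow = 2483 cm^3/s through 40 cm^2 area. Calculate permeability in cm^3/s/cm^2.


Formula: Air Permeability = Airflow / Test Area
AP = 2483 cm^3/s / 40 cm^2
AP = 62.1 cm^3/s/cm^2

62.1 cm^3/s/cm^2


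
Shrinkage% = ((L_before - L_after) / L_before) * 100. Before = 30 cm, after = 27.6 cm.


Formula: Shrinkage% = ((L_before - L_after) / L_before) * 100
Step 1: Shrinkage = 30 - 27.6 = 2.4 cm
Step 2: Shrinkage% = (2.4 / 30) * 100
Step 3: Shrinkage% = 0.08 * 100 = 8.0%

8.0%


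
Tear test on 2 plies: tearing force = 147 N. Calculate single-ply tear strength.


Formula: Per-ply strength = Total force / Number of plies
Per-ply = 147 N / 2
Per-ply = 73.5 N

73.5 N


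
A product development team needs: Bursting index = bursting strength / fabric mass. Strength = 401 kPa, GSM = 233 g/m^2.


Formula: Bursting Index = Bursting Strength / Fabric GSM
BI = 401 kPa / 233 g/m^2
BI = 1.721 kPa/(g/m^2)

1.721 kPa/(g/m^2)


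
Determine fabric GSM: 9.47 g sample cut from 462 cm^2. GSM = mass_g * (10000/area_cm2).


Formula: GSM = mass_g / area_m2
Step 1: Convert area: 462 cm^2 = 462 / 10000 = 0.0462 m^2
Step 2: GSM = 9.47 g / 0.0462 m^2 = 205.0 g/m^2

205.0 g/m^2


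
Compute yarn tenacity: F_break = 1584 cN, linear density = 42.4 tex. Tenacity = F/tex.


Formula: Tenacity = Breaking force / Linear density
Tenacity = 1584 cN / 42.4 tex
Tenacity = 37.36 cN/tex

37.36 cN/tex


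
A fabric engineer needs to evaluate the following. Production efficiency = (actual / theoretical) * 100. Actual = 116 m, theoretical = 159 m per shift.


Formula: Efficiency% = (Actual output / Theoretical output) * 100
Efficiency% = (116 / 159) * 100
Efficiency% = 0.72956 * 100 = 72.956% ≈ 73.0%

73.0%


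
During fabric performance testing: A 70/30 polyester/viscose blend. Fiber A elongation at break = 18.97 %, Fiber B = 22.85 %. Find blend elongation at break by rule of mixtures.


Formula: Blend property = (fraction_A * property_A) + (fraction_B * property_B)
Step 1: Contribution A = 70/100 * 18.97 % = 13.279 %
Step 2: Contribution B = 30/100 * 22.85 % = 6.855 %
Step 3: Blend elongation at break = 13.279 + 6.855 = 20.134 %

20.134 %


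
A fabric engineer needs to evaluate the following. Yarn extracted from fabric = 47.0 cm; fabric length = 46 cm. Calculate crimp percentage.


Formula: Crimp% = ((L_yarn - L_fabric) / L_fabric) * 100
Step 1: Extension = 47.0 - 46 = 1.0 cm
Step 2: Crimp% = (1.0 / 46) * 100
Step 3: Crimp% = 0.021739 * 100 = 2.1739% ≈ 2.2%

2.2%


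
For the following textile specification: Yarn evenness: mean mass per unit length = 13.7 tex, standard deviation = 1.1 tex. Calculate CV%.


Formula: CV% = (standard deviation / mean) * 100
Step 1: Ratio = 1.1 / 13.7 = 0.080292
Step 2: CV% = 0.080292 * 100 = 8.0292% ≈ 8.0%

8.0%


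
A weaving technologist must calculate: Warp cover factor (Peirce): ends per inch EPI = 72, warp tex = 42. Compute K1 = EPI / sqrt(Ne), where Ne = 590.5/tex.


Formula: K1 = EPI / sqrt(Ne), with Ne = 590.5 / tex_warp
Step 1: Ne = 590.5 / 42 = 14.06
Step 2: sqrt(Ne) = sqrt(14.06) = 3.7497
Step 3: K1 = 72 / 3.7497 = 19.2

19.2


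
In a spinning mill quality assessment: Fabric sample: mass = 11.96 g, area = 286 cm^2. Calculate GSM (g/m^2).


Formula: GSM = mass_g / area_m2
Step 1: Convert area: 286 cm^2 = 286 / 10000 = 0.0286 m^2
Step 2: GSM = 11.96 g / 0.0286 m^2 = 418.2 g/m^2

418.2 g/m^2


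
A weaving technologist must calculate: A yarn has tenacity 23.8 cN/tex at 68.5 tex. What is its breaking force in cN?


Formula: Breaking force = Tenacity * Linear density
F = 23.8 cN/tex * 68.5 tex
F = 1630.30 cN

1630.30 cN


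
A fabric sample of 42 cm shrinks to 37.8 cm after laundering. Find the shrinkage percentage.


Formula: Shrinkage% = ((L_before - L_after) / L_before) * 100
Step 1: Shrinkage = 42 - 37.8 = 4.2 cm
Step 2: Shrinkage% = (4.2 / 42) * 100
Step 3: Shrinkage% = 0.1 * 100 = 10.0%

10.0%


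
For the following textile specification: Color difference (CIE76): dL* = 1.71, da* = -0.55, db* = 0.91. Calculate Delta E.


Formula: Delta E = sqrt(dL*^2 + da*^2 + db*^2)
Step 1: dL*^2 = 1.71^2 = 2.9241
Step 2: da*^2 = (-0.55)^2 = 0.3025
Step 3: db*^2 = 0.91^2 = 0.8281
Step 4: Sum = 2.9241 + 0.3025 + 0.8281 = 4.0547
Step 5: Delta E = sqrt(4.0547) = 2.01

2.01 Delta E


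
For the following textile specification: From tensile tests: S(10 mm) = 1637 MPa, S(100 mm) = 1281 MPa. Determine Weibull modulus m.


Formula: m = ln(L1/L2) / ln(S2/S1)
Step 1: ln(L1/L2) = ln(10/100) = -2.30259
Step 2: S2/S1 = 1281/1637 = 0.78253
Step 3: ln(S2/S1) = ln(0.78253) = -0.24522
Step 4: m = -2.30259 / -0.24522 = 9.39

9.39 (Weibull m)


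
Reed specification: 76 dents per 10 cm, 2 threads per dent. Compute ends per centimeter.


Formula: EPC = (dents per 10 cm * ends per dent) / 10
Step 1: Total ends per 10 cm = 76 * 2 = 152
Step 2: EPC = 152 / 10 = 15.2 ends/cm

15.2 ends/cm


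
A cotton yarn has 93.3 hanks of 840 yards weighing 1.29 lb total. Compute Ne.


Formula: Ne = hanks / mass_lb
Substituting: Ne = 93.3 / 1.29
Ne = 72.3

72.3 Ne


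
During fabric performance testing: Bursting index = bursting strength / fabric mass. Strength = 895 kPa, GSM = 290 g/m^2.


Formula: Bursting Index = Bursting Strength / Fabric GSM
BI = 895 kPa / 290 g/m^2
BI = 3.086 kPa/(g/m^2)

3.086 kPa/(g/m^2)


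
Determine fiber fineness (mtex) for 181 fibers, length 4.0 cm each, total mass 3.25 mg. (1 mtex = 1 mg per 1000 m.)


Formula: fineness (mtex) = mass (mg) / total length (km) = (mass_mg / total_length_m) * 1000
Step 1: Convert fiber length: 4.0 cm = 0.04 m
Step 2: Total fiber length = 181 * 0.04 = 7.24 m
Step 3: Linear density = 3.25 mg / 7.24 m = 0.4489 mg/m
Step 4: fineness = 0.4489 * 1000 = 448.9 mtex

448.9 mtex


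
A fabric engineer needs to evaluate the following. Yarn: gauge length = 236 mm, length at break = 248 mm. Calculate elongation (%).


Formula: Elongation (%) = ((L_break - L0) / L0) * 100
Step 1: Extension = 248 - 236 = 12 mm
Step 2: Elongation = (12 / 236) * 100
Step 3: Elongation = 0.050847 * 100 = 5.0847% ≈ 5.1%

5.1%


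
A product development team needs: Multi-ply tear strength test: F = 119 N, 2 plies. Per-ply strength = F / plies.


Formula: Per-ply strength = Total force / Number of plies
Per-ply = 119 N / 2
Per-ply = 59.5 N

59.5 N


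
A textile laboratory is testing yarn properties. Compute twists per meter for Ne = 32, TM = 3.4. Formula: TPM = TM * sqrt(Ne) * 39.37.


Formula: TPM = TM * sqrt(Ne) * 39.37
Step 1: sqrt(Ne) = sqrt(32) = 5.6569
Step 2: TM * sqrt(Ne) = 3.4 * 5.6569 = 19.2335
Step 3: TPM = 19.2335 * 39.37 = 757 twists/m

757 twists/m


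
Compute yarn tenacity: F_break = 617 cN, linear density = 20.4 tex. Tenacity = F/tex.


Formula: Tenacity = Breaking force / Linear density
Tenacity = 617 cN / 20.4 tex
Tenacity = 30.25 cN/tex

30.25 cN/tex


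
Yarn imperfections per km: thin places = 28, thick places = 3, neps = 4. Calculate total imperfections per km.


Formula: Total = thin places + thick places + neps
Total = 28 + 3 + 4
Total = 35 imperfections/km

35 imperfections/km


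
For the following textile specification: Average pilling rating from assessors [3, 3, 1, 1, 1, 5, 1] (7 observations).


Formula: Mean = sum / count
Sum = 3 + 3 + 1 + 1 + 1 + 5 + 1 = 15
Mean = 15 / 7 = 2.1

2.1


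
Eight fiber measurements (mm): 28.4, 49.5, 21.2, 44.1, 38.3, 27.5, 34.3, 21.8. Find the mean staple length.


Formula: Mean = sum of lengths / count
Sum = 28.4 + 49.5 + 21.2 + 44.1 + 38.3 + 27.5 + 34.3 + 21.8
Sum = 265.1 mm
Mean = 265.1 / 8 = 33.14 mm

33.14 mm


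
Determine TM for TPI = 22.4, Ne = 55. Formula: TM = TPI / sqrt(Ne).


Formula: TM = TPI / sqrt(Ne)
Step 1: sqrt(Ne) = sqrt(55) = 7.4162
Step 2: TM = 22.4 / 7.4162 = 3.02

3.02 TM


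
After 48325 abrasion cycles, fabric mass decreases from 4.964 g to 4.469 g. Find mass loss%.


Formula: Mass loss% = ((m_before - m_after) / m_before) * 100
Step 1: Mass loss = 4.964 - 4.469 = 0.495 g
Step 2: Ratio = 0.495 / 4.964 = 0.099718
Step 3: Mass loss% = 0.099718 * 100 = 9.9718% ≈ 9.97%

9.97%


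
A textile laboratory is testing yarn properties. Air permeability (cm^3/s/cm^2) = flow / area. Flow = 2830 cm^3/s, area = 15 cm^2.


Formula: Air Permeability = Airflow / Test Area
AP = 2830 cm^3/s / 15 cm^2
AP = 188.7 cm^3/s/cm^2

188.7 cm^3/s/cm^2


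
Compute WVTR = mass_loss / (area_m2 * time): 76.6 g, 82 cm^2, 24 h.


Formula: WVTR = mass_loss / (area * time)
Step 1: Convert area: 82 cm^2 = 0.0082 m^2
Step 2: WVTR = 76.6 g / (0.0082 m^2 * 24 h)
Step 3: WVTR = 76.6 / 0.1968 = 389.2 g/m^2/h

389.2 g/m^2/h


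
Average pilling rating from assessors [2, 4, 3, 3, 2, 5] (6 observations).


Formula: Mean = sum / count
Sum = 2 + 4 + 3 + 3 + 2 + 5 = 19
Mean = 19 / 6 = 3.2

3.2


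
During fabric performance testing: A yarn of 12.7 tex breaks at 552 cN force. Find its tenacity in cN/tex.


Formula: Tenacity = Breaking force / Linear density
Tenacity = 552 cN / 12.7 tex
Tenacity = 43.46 cN/tex

43.46 cN/tex


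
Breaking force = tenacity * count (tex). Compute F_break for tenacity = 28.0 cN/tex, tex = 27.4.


Formula: Breaking force = Tenacity * Linear density
F = 28.0 cN/tex * 27.4 tex
F = 767.20 cN

767.20 cN


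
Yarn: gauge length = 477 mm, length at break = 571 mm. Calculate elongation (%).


Formula: Elongation (%) = ((L_break - L0) / L0) * 100
Step 1: Extension = 571 - 477 = 94 mm
Step 2: Elongation = (94 / 477) * 100
Step 3: Elongation = 0.197065 * 100 = 19.7065% ≈ 19.7%

19.7%


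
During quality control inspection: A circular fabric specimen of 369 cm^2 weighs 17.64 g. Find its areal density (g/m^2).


Formula: GSM = mass_g / area_m2
Step 1: Convert area: 369 cm^2 = 369 / 10000 = 0.0369 m^2
Step 2: GSM = 17.64 g / 0.0369 m^2 = 478.0 g/m^2

478.0 g/m^2


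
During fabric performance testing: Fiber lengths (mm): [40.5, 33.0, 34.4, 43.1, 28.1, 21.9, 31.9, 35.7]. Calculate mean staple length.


Formula: Mean = sum of lengths / count
Sum = 40.5 + 33.0 + 34.4 + 43.1 + 28.1 + 21.9 + 31.9 + 35.7
Sum = 268.6 mm
Mean = 268.6 / 8 = 33.58 mm

33.58 mm


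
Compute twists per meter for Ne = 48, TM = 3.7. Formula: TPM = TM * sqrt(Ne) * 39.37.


Formula: TPM = TM * sqrt(Ne) * 39.37
Step 1: sqrt(Ne) = sqrt(48) = 6.9282
Step 2: TM * sqrt(Ne) = 3.7 * 6.9282 = 25.6343
Step 3: TPM = 25.6343 * 39.37 = 1009 twists/m

1009 twists/m


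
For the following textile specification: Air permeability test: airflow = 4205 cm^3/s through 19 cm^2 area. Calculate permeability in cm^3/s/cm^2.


Formula: Air Permeability = Airflow / Test Area
AP = 4205 cm^3/s / 19 cm^2
AP = 221.3 cm^3/s/cm^2

221.3 cm^3/s/cm^2


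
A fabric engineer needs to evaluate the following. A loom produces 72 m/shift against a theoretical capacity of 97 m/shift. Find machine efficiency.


Formula: Efficiency% = (Actual output / Theoretical output) * 100
Efficiency% = (72 / 97) * 100
Efficiency% = 0.742268 * 100 = 74.2268% ≈ 74.2%

74.2%


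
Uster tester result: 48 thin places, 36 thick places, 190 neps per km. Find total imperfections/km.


Formula: Total = thin places + thick places + neps
Total = 48 + 36 + 190
Total = 274 imperfections/km

274 imperfections/km


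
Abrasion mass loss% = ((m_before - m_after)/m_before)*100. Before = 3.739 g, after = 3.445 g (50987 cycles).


Formula: Mass loss% = ((m_before - m_after) / m_before) * 100
Step 1: Mass loss = 3.739 - 3.445 = 0.294 g
Step 2: Ratio = 0.294 / 3.739 = 0.0786306
Step 3: Mass loss% = 0.0786306 * 100 = 7.86306% ≈ 7.86%

7.86%


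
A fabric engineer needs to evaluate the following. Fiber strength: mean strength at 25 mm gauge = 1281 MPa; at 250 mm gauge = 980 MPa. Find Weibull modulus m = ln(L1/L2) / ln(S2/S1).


Formula: m = ln(L1/L2) / ln(S2/S1)
Step 1: ln(L1/L2) = ln(25/250) = -2.30259
Step 2: S2/S1 = 980/1281 = 0.76503
Step 3: ln(S2/S1) = ln(0.76503) = -0.26784
Step 4: m = -2.30259 / -0.26784 = 8.60

8.60 (Weibull m)


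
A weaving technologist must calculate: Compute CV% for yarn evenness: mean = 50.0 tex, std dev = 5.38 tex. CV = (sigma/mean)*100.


Formula: CV% = (standard deviation / mean) * 100
Step 1: Ratio = 5.38 / 50.0 = 0.1076
Step 2: CV% = 0.1076 * 100 = 10.76% ≈ 10.8%

10.8%


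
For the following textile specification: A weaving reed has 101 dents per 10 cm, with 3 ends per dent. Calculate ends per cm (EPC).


Formula: EPC = (dents per 10 cm * ends per dent) / 10
Step 1: Total ends per 10 cm = 101 * 3 = 303
Step 2: EPC = 303 / 10 = 30.3 ends/cm

30.3 ends/cm


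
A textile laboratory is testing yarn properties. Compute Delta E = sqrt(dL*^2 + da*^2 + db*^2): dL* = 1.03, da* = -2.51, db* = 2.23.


Formula: Delta E = sqrt(dL*^2 + da*^2 + db*^2)
Step 1: dL*^2 = 1.03^2 = 1.0609
Step 2: da*^2 = (-2.51)^2 = 6.3001
Step 3: db*^2 = 2.23^2 = 4.9729
Step 4: Sum = 1.0609 + 6.3001 + 4.9729 = 12.3339
Step 5: Delta E = sqrt(12.3339) = 3.51

3.51 Delta E


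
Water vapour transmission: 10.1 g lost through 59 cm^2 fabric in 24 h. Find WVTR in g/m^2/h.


Formula: WVTR = mass_loss / (area * time)
Step 1: Convert area: 59 cm^2 = 0.0059 m^2
Step 2: WVTR = 10.1 g / (0.0059 m^2 * 24 h)
Step 3: WVTR = 10.1 / 0.1416 = 71.3 g/m^2/h

71.3 g/m^2/h


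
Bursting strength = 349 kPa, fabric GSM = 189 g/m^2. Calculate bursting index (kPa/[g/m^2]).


Formula: Bursting Index = Bursting Strength / Fabric GSM
BI = 349 kPa / 189 g/m^2
BI = 1.847 kPa/(g/m^2)

1.847 kPa/(g/m^2)


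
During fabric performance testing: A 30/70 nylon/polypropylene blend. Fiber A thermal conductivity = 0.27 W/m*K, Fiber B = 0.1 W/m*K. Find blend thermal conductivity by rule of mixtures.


Formula: Blend property = (fraction_A * property_A) + (fraction_B * property_B)
Step 1: Contribution A = 30/100 * 0.27 W/m*K = 0.081 W/m*K
Step 2: Contribution B = 70/100 * 0.1 W/m*K = 0.07 W/m*K
Step 3: Blend thermal conductivity = 0.081 + 0.07 = 0.151 W/m*K

0.151 W/m*K


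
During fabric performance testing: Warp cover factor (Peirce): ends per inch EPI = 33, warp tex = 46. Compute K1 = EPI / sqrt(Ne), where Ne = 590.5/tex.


Formula: K1 = EPI / sqrt(Ne), with Ne = 590.5 / tex_warp
Step 1: Ne = 590.5 / 46 = 12.837
Step 2: sqrt(Ne) = sqrt(12.837) = 3.5829
Step 3: K1 = 33 / 3.5829 = 9.2

9.2


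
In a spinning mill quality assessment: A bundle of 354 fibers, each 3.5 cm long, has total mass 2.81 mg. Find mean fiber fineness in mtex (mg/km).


Formula: fineness (mtex) = mass (mg) / total length (km) = (mass_mg / total_length_m) * 1000
Step 1: Convert fiber length: 3.5 cm = 0.035 m
Step 2: Total fiber length = 354 * 0.035 = 12.39 m
Step 3: Linear density = 2.81 mg / 12.39 m = 0.2268 mg/m
Step 4: fineness = 0.2268 * 1000 = 226.8 mtex

226.8 mtex


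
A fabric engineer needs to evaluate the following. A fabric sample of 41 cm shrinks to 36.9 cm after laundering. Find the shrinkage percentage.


Formula: Shrinkage% = ((L_before - L_after) / L_before) * 100
Step 1: Shrinkage = 41 - 36.9 = 4.1 cm
Step 2: Shrinkage% = (4.1 / 41) * 100
Step 3: Shrinkage% = 0.1 * 100 = 10.0%

10.0%


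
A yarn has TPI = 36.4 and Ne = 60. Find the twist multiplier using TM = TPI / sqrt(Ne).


Formula: TM = TPI / sqrt(Ne)
Step 1: sqrt(Ne) = sqrt(60) = 7.746
Step 2: TM = 36.4 / 7.746 = 4.70

4.70 TM


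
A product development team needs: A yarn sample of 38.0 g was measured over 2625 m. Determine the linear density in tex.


Formula: Tex = (mass_g / length_m) * 1000
Substituting: Tex = (38.0 / 2625) * 1000
Intermediate: 38.0 / 2625 = 0.01447619 g/m
Tex = 0.01447619 * 1000 = 14.48 tex

14.48 tex


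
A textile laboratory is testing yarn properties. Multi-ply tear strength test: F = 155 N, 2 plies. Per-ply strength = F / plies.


Formula: Per-ply strength = Total force / Number of plies
Per-ply = 155 N / 2
Per-ply = 77.5 N

77.5 N


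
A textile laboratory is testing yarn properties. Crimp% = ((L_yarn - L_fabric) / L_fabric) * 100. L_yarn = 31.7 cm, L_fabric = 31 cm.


Formula: Crimp% = ((L_yarn - L_fabric) / L_fabric) * 100
Step 1: Extension = 31.7 - 31 = 0.7 cm
Step 2: Crimp% = (0.7 / 31) * 100
Step 3: Crimp% = 0.022581 * 100 = 2.2581% ≈ 2.3%

2.3%


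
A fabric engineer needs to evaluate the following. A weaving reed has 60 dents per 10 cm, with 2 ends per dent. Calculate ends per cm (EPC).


Formula: EPC = (dents per 10 cm * ends per dent) / 10
Step 1: Total ends per 10 cm = 60 * 2 = 120
Step 2: EPC = 120 / 10 = 12.0 ends/cm

12.0 ends/cm


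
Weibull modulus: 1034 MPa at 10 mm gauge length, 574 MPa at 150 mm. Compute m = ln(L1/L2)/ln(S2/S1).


Formula: m = ln(L1/L2) / ln(S2/S1)
Step 1: ln(L1/L2) = ln(10/150) = -2.70805
Step 2: S2/S1 = 574/1034 = 0.55513
Step 3: ln(S2/S1) = ln(0.55513) = -0.58855
Step 4: m = -2.70805 / -0.58855 = 4.60

4.60 (Weibull m)


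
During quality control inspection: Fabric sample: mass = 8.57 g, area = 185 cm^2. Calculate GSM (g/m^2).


Formula: GSM = mass_g / area_m2
Step 1: Convert area: 185 cm^2 = 185 / 10000 = 0.0185 m^2
Step 2: GSM = 8.57 g / 0.0185 m^2 = 463.2 g/m^2

463.2 g/m^2


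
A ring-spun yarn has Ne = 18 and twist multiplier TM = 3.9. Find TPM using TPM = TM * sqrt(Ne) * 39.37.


Formula: TPM = TM * sqrt(Ne) * 39.37
Step 1: sqrt(Ne) = sqrt(18) = 4.2426
Step 2: TM * sqrt(Ne) = 3.9 * 4.2426 = 16.5461
Step 3: TPM = 16.5461 * 39.37 = 651 twists/m

651 twists/m


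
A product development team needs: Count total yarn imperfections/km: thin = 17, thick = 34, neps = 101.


Formula: Total = thin places + thick places + neps
Total = 17 + 34 + 101
Total = 152 imperfections/km

152 imperfections/km


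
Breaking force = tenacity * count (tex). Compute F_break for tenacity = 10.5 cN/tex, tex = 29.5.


Formula: Breaking force = Tenacity * Linear density
F = 10.5 cN/tex * 29.5 tex
F = 309.75 cN

309.75 cN


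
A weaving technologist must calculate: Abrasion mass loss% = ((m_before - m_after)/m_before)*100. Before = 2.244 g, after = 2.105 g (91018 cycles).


Formula: Mass loss% = ((m_before - m_after) / m_before) * 100
Step 1: Mass loss = 2.244 - 2.105 = 0.139 g
Step 2: Ratio = 0.139 / 2.244 = 0.061943
Step 3: Mass loss% = 0.061943 * 100 = 6.1943% ≈ 6.19%

6.19%


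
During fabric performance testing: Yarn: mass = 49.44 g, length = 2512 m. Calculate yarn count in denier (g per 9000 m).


Formula: den = (mass_g / length_m) * 9000
Substituting: den = (49.44 / 2512) * 9000
Intermediate: 49.44 / 2512 = 0.01968153 g/m
den = 0.01968153 * 9000 = 177.1 denier

177.1 denier


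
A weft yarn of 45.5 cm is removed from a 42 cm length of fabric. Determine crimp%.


Formula: Crimp% = ((L_yarn - L_fabric) / L_fabric) * 100
Step 1: Extension = 45.5 - 42 = 3.5 cm
Step 2: Crimp% = (3.5 / 42) * 100
Step 3: Crimp% = 0.083333 * 100 = 8.3333% ≈ 8.3%

8.3%


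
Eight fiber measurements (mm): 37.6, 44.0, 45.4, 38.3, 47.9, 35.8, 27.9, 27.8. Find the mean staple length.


Formula: Mean = sum of lengths / count
Sum = 37.6 + 44.0 + 45.4 + 38.3 + 47.9 + 35.8 + 27.9 + 27.8
Sum = 304.7 mm
Mean = 304.7 / 8 = 38.09 mm

38.09 mm


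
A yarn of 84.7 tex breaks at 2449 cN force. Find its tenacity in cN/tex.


Formula: Tenacity = Breaking force / Linear density
Tenacity = 2449 cN / 84.7 tex
Tenacity = 28.91 cN/tex

28.91 cN/tex


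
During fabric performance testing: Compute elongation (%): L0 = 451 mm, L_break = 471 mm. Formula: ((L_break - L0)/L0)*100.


Formula: Elongation (%) = ((L_break - L0) / L0) * 100
Step 1: Extension = 471 - 451 = 20 mm
Step 2: Elongation = (20 / 451) * 100
Step 3: Elongation = 0.044346 * 100 = 4.4346% ≈ 4.4%

4.4%


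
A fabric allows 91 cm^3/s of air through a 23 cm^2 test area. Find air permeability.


Formula: Air Permeability = Airflow / Test Area
AP = 91 cm^3/s / 23 cm^2
AP = 4.0 cm^3/s/cm^2

4.0 cm^3/s/cm^2


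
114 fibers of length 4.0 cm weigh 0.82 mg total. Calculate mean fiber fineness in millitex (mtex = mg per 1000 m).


Formula: fineness (mtex) = mass (mg) / total length (km) = (mass_mg / total_length_m) * 1000
Step 1: Convert fiber length: 4.0 cm = 0.04 m
Step 2: Total fiber length = 114 * 0.04 = 4.56 m
Step 3: Linear density = 0.82 mg / 4.56 m = 0.1798 mg/m
Step 4: fineness = 0.1798 * 1000 = 179.8 mtex

179.8 mtex


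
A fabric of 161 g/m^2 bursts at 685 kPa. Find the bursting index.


Formula: Bursting Index = Bursting Strength / Fabric GSM
BI = 685 kPa / 161 g/m^2
BI = 4.255 kPa/(g/m^2)

4.255 kPa/(g/m^2)


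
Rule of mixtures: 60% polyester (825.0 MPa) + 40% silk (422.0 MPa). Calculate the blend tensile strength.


Formula: Blend property = (fraction_A * property_A) + (fraction_B * property_B)
Step 1: Contribution A = 60/100 * 825.0 MPa = 495.0 MPa
Step 2: Contribution B = 40/100 * 422.0 MPa = 168.8 MPa
Step 3: Blend tensile strength = 495.0 + 168.8 = 663.8 MPa

663.8 MPa


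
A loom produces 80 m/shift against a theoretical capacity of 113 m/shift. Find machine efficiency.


Formula: Efficiency% = (Actual output / Theoretical output) * 100
Efficiency% = (80 / 113) * 100
Efficiency% = 0.707965 * 100 = 70.7965% ≈ 70.8%

70.8%


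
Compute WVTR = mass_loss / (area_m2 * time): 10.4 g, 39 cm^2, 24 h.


Formula: WVTR = mass_loss / (area * time)
Step 1: Convert area: 39 cm^2 = 0.0039 m^2
Step 2: WVTR = 10.4 g / (0.0039 m^2 * 24 h)
Step 3: WVTR = 10.4 / 0.0936 = 111.1 g/m^2/h

111.1 g/m^2/h


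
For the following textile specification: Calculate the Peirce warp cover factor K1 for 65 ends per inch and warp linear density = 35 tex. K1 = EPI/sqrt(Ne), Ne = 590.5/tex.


Formula: K1 = EPI / sqrt(Ne), with Ne = 590.5 / tex_warp
Step 1: Ne = 590.5 / 35 = 16.871
Step 2: sqrt(Ne) = sqrt(16.871) = 4.1074
Step 3: K1 = 65 / 4.1074 = 15.8

15.8


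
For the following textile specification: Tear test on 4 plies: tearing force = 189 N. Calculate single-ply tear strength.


Formula: Per-ply strength = Total force / Number of plies
Per-ply = 189 N / 4
Per-ply = 47.25 N

47.25 N


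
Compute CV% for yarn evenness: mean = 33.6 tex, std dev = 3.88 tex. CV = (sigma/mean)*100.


Formula: CV% = (standard deviation / mean) * 100
Step 1: Ratio = 3.88 / 33.6 = 0.115476
Step 2: CV% = 0.115476 * 100 = 11.5476% ≈ 11.5%

11.5%


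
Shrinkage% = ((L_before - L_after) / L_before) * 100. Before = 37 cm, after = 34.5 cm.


Formula: Shrinkage% = ((L_before - L_after) / L_before) * 100
Step 1: Shrinkage = 37 - 34.5 = 2.5 cm
Step 2: Shrinkage% = (2.5 / 37) * 100
Step 3: Shrinkage% = 0.067568 * 100 = 6.7568% ≈ 6.8%

6.8%


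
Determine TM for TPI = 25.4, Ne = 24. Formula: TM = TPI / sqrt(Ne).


Formula: TM = TPI / sqrt(Ne)
Step 1: sqrt(Ne) = sqrt(24) = 4.899
Step 2: TM = 25.4 / 4.899 = 5.18

5.18 TM


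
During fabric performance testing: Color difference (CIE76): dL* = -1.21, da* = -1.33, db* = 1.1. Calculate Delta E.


Formula: Delta E = sqrt(dL*^2 + da*^2 + db*^2)
Step 1: dL*^2 = (-1.21)^2 = 1.4641
Step 2: da*^2 = (-1.33)^2 = 1.7689
Step 3: db*^2 = 1.1^2 = 1.21
Step 4: Sum = 1.4641 + 1.7689 + 1.21 = 4.443
Step 5: Delta E = sqrt(4.443) = 2.11

2.11 Delta E


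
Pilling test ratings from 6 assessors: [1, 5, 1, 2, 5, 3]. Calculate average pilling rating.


Formula: Mean = sum / count
Sum = 1 + 5 + 1 + 2 + 5 + 3 = 17
Mean = 17 / 6 = 2.8

2.8


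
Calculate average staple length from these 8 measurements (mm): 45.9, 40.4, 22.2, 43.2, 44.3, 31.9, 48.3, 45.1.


Formula: Mean = sum of lengths / count
Sum = 45.9 + 40.4 + 22.2 + 43.2 + 44.3 + 31.9 + 48.3 + 45.1
Sum = 321.3 mm
Mean = 321.3 / 8 = 40.16 mm

40.16 mm


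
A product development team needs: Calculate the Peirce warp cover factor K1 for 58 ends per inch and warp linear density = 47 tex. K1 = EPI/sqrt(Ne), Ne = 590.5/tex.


Formula: K1 = EPI / sqrt(Ne), with Ne = 590.5 / tex_warp
Step 1: Ne = 590.5 / 47 = 12.564
Step 2: sqrt(Ne) = sqrt(12.564) = 3.5446
Step 3: K1 = 58 / 3.5446 = 16.4

16.4


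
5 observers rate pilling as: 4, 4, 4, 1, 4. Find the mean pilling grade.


Formula: Mean = sum / count
Sum = 4 + 4 + 4 + 1 + 4 = 17
Mean = 17 / 5 = 3.4

3.4


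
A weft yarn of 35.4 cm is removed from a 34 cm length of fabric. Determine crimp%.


Formula: Crimp% = ((L_yarn - L_fabric) / L_fabric) * 100
Step 1: Extension = 35.4 - 34 = 1.4 cm
Step 2: Crimp% = (1.4 / 34) * 100
Step 3: Crimp% = 0.041176 * 100 = 4.1176% ≈ 4.1%

4.1%


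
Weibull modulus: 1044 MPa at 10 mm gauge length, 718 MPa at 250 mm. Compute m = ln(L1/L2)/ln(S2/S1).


Formula: m = ln(L1/L2) / ln(S2/S1)
Step 1: ln(L1/L2) = ln(10/250) = -3.21888
Step 2: S2/S1 = 718/1044 = 0.68774
Step 3: ln(S2/S1) = ln(0.68774) = -0.37434
Step 4: m = -3.21888 / -0.37434 = 8.60

8.60 (Weibull m)


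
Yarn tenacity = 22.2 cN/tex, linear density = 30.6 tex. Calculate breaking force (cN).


Formula: Breaking force = Tenacity * Linear density
F = 22.2 cN/tex * 30.6 tex
F = 679.32 cN

679.32 cN


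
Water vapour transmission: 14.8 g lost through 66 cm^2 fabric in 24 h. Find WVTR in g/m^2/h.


Formula: WVTR = mass_loss / (area * time)
Step 1: Convert area: 66 cm^2 = 0.0066 m^2
Step 2: WVTR = 14.8 g / (0.0066 m^2 * 24 h)
Step 3: WVTR = 14.8 / 0.1584 = 93.4 g/m^2/h

93.4 g/m^2/h
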